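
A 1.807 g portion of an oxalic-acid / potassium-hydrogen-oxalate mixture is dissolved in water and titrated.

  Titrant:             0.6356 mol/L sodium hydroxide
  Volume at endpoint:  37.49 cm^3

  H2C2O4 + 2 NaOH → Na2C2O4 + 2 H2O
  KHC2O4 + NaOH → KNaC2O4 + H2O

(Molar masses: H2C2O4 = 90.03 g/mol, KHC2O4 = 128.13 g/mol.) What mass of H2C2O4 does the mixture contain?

n(NaOH) = 0.03749 × 0.6356 = 0.02383 mol
Let x = n(H2C2O4), y = n(KHC2O4).
Titrant: 2x + 1y = 0.02383;  mass: 90.03x + 128.13y = 1.807
Solving, x = 7.497 × 10^-3 mol, y = 8.835 × 10^-3 mol
mass of H2C2O4 = 7.497 × 10^-3 × 90.03 = 0.6749 g

0.6749 g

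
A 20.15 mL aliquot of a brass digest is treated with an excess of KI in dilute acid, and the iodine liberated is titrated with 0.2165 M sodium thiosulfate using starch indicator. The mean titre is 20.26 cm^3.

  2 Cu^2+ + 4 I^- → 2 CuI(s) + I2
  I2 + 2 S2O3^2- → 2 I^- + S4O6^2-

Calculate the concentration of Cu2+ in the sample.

n(S2O3^2-) = 0.02026 × 0.2165 = 4.386 × 10^-3 mol
n(I2) = n(S2O3^2-)/2 = 2.193 × 10^-3 mol
From the 2:1 ratio, n(Cu2+) in the aliquot = 2/1 × 2.193 × 10^-3 = 4.386 × 10^-3 mol
[Cu2+] = 4.386 × 10^-3 / 0.02015 = 0.2177 mol/L

0.2177 M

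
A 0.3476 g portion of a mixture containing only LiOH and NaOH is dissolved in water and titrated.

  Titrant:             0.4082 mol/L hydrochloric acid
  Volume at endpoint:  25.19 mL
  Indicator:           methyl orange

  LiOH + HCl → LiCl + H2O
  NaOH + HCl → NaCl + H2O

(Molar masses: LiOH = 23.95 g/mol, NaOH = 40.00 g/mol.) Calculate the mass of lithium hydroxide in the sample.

n(HCl) = 0.02519 × 0.4082 = 0.01028 mol
Let x = n(LiOH), y = n(NaOH).
Titrant: 1x + 1y = 0.01028;  mass: 23.95x + 40.00y = 0.3476
Solving, x = 3.969 × 10^-3 mol, y = 6.314 × 10^-3 mol
mass of LiOH = 3.969 × 10^-3 × 23.95 = 0.09506 g

0.09506 g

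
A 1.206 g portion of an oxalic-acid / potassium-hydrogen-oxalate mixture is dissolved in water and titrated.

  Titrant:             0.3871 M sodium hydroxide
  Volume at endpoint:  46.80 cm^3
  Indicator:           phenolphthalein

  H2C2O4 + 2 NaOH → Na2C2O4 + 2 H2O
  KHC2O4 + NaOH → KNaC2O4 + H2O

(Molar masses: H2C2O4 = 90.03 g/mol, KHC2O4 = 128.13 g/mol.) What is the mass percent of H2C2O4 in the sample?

50.08 %

n(NaOH) = 0.04680 × 0.3871 = 0.01812 mol
Let x = n(H2C2O4), y = n(KHC2O4).
Titrant: 2x + 1y = 0.01812;  mass: 90.03x + 128.13y = 1.206
Solving, x = 6.709 × 10^-3 mol, y = 4.698 × 10^-3 mol
mass of H2C2O4 = 6.709 × 10^-3 × 90.03 = 0.6040 g
% H2C2O4 = 0.6040 / 1.206 × 100 = 50.08 %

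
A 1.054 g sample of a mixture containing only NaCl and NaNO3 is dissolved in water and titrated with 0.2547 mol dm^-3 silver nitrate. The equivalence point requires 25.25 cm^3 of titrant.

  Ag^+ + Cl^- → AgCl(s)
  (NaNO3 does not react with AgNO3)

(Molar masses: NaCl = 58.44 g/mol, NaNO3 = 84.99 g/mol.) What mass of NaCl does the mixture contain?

n(AgNO3) = 0.02525 × 0.2547 = 6.431 × 10^-3 mol
Let x = n(NaCl), y = n(NaNO3).
Titrant: 1x = 6.431 × 10^-3;  mass: 58.44x + 84.99y = 1.054
Solving, x = 6.431 × 10^-3 mol, y = 7.979 × 10^-3 mol
mass of NaCl = 6.431 × 10^-3 × 58.44 = 0.3758 g

0.3758 g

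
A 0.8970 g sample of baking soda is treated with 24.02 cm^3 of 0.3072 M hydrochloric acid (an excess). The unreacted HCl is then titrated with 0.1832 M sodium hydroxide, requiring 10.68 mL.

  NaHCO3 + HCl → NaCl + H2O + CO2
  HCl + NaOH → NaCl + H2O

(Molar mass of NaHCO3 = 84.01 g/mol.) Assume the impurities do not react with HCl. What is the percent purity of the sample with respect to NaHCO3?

50.78 %

n(HCl) added = 0.02402 × 0.3072 = 7.379 × 10^-3 mol
n(NaOH) used in back-titration = 0.01068 × 0.1832 = 1.957 × 10^-3 mol
n(HCl) left over = 1.957 × 10^-3 mol (1:1 ratio)
n(HCl) consumed by analyte = 7.379 × 10^-3 − 1.957 × 10^-3 = 5.422 × 10^-3 mol
n(NaHCO3) = 5.422 × 10^-3 mol (1:1 ratio)
mass of NaHCO3 = 5.422 × 10^-3 × 84.01 = 0.4555 g
% NaHCO3 = 0.4555 / 0.8970 × 100 = 50.78 %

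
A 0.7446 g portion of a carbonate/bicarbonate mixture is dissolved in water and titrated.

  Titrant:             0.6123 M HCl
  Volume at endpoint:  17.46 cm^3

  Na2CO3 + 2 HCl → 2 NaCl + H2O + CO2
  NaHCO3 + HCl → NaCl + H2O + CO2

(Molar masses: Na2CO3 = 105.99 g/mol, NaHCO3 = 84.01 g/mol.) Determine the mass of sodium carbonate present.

0.2623 g

n(HCl) = 0.01746 × 0.6123 = 0.01069 mol
Let x = n(Na2CO3), y = n(NaHCO3).
Titrant: 2x + 1y = 0.01069;  mass: 105.99x + 84.01y = 0.7446
Solving, x = 2.475 × 10^-3 mol, y = 5.741 × 10^-3 mol
mass of Na2CO3 = 2.475 × 10^-3 × 105.99 = 0.2623 g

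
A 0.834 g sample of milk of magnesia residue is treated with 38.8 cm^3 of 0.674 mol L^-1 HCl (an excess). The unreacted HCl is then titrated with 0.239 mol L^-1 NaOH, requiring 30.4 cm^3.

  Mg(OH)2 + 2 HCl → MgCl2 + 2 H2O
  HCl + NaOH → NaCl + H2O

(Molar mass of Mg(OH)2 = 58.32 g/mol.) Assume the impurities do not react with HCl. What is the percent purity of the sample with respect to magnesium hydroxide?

66.0 %

n(HCl) added = 0.0388 × 0.674 = 0.0262 mol
n(NaOH) used in back-titration = 0.0304 × 0.239 = 7.27 × 10^-3 mol
n(HCl) left over = 7.27 × 10^-3 mol (1:1 ratio)
n(HCl) consumed by analyte = 0.0262 − 7.27 × 10^-3 = 0.0189 mol
From the 1:2 ratio, n(Mg(OH)2) = 1/2 × 0.0189 = 9.44 × 10^-3 mol
mass of Mg(OH)2 = 9.44 × 10^-3 × 58.32 = 0.551 g
% Mg(OH)2 = 0.551 / 0.834 × 100 = 66.0 %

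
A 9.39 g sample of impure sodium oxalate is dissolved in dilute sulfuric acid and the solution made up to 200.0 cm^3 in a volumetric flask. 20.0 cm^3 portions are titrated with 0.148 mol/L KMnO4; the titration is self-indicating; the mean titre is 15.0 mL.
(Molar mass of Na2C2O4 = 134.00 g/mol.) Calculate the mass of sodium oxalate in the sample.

7.44 g

2 MnO4^- + 5 C2O4^2- + 16 H^+ → 2 Mn^2+ + 10 CO2 + 8 H2O
n(KMnO4) per titration = 0.0150 × 0.148 = 2.22 × 10^-3 mol
From the 5:2 ratio, n(Na2C2O4) in each aliquot = 5/2 × 2.22 × 10^-3 = 5.55 × 10^-3 mol
n(Na2C2O4) in the whole flask = 5.55 × 10^-3 × 200.0/20.0 = 0.0555 mol
mass of Na2C2O4 = 0.0555 × 134.00 = 7.44 g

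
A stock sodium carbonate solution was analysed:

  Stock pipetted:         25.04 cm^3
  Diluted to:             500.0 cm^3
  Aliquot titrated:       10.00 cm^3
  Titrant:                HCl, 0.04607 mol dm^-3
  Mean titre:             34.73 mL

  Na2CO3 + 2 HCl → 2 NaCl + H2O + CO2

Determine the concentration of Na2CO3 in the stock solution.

1.597 mol/L

n(HCl) = 0.03473 × 0.04607 = 1.600 × 10^-3 mol
From the 1:2 ratio, n(Na2CO3) in the aliquot = 1/2 × 1.600 × 10^-3 = 8.000 × 10^-4 mol
[Na2CO3]_dilute = 8.000 × 10^-4 / 0.01000 = 0.08000 mol/L
Dilution factor = 500.0 / 25.04 = 19.97
[Na2CO3]_stock = 0.08000 × 19.97 = 1.597 mol/L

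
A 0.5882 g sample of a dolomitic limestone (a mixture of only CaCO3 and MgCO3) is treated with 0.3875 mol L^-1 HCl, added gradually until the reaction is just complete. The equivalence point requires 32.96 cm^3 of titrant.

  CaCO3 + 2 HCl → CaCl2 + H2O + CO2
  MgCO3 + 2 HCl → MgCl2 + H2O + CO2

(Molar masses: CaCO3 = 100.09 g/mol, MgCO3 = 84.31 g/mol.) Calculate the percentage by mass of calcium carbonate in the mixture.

53.70 %

n(HCl) = 0.03296 × 0.3875 = 0.01277 mol
Let x = n(CaCO3), y = n(MgCO3).
Titrant: 2x + 2y = 0.01277;  mass: 100.09x + 84.31y = 0.5882
Solving, x = 3.156 × 10^-3 mol, y = 3.230 × 10^-3 mol
mass of CaCO3 = 3.156 × 10^-3 × 100.09 = 0.3159 g
% CaCO3 = 0.3159 / 0.5882 × 100 = 53.70 %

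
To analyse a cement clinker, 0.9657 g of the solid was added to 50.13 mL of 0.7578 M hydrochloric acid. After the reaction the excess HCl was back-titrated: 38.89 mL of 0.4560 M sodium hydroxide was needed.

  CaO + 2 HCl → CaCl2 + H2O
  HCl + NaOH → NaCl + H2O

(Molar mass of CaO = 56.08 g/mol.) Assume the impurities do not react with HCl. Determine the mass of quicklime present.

0.5679 g

n(HCl) added = 0.05013 × 0.7578 = 0.03799 mol
n(NaOH) used in back-titration = 0.03889 × 0.4560 = 0.01773 mol
n(HCl) left over = 0.01773 mol (1:1 ratio)
n(HCl) consumed by analyte = 0.03799 − 0.01773 = 0.02025 mol
From the 1:2 ratio, n(CaO) = 1/2 × 0.02025 = 0.01013 mol
mass of CaO = 0.01013 × 56.08 = 0.5679 g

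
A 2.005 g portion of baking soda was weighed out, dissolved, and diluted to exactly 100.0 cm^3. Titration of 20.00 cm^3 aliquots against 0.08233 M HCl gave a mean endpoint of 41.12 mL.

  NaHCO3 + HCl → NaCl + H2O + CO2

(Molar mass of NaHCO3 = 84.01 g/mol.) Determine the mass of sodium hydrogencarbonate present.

1.422 g

n(HCl) per titration = 0.04112 × 0.08233 = 3.385 × 10^-3 mol
n(NaHCO3) in each aliquot = 3.385 × 10^-3 mol (1:1 ratio)
n(NaHCO3) in the whole flask = 3.385 × 10^-3 × 100.0/20.00 = 0.01693 mol
mass of NaHCO3 = 0.01693 × 84.01 = 1.422 g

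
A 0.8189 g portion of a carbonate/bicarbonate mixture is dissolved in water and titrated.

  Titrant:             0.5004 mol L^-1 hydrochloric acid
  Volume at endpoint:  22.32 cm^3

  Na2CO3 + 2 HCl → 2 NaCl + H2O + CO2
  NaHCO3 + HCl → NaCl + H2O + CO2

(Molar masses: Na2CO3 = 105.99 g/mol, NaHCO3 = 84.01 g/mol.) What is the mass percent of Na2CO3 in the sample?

24.91 %

n(HCl) = 0.02232 × 0.5004 = 0.01117 mol
Let x = n(Na2CO3), y = n(NaHCO3).
Titrant: 2x + 1y = 0.01117;  mass: 105.99x + 84.01y = 0.8189
Solving, x = 1.925 × 10^-3 mol, y = 7.319 × 10^-3 mol
mass of Na2CO3 = 1.925 × 10^-3 × 105.99 = 0.2040 g
% Na2CO3 = 0.2040 / 0.8189 × 100 = 24.91 %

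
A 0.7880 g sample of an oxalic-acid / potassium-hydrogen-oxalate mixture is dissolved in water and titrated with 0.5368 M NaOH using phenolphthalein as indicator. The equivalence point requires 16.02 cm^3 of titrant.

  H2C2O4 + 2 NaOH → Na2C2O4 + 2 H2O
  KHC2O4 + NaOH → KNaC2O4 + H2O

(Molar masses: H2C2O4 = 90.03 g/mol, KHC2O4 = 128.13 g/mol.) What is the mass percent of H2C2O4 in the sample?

n(NaOH) = 0.01602 × 0.5368 = 8.600 × 10^-3 mol
Let x = n(H2C2O4), y = n(KHC2O4).
Titrant: 2x + 1y = 8.600 × 10^-3;  mass: 90.03x + 128.13y = 0.7880
Solving, x = 1.888 × 10^-3 mol, y = 4.823 × 10^-3 mol
mass of H2C2O4 = 1.888 × 10^-3 × 90.03 = 0.1700 g
% H2C2O4 = 0.1700 / 0.7880 × 100 = 21.57 %

21.57 %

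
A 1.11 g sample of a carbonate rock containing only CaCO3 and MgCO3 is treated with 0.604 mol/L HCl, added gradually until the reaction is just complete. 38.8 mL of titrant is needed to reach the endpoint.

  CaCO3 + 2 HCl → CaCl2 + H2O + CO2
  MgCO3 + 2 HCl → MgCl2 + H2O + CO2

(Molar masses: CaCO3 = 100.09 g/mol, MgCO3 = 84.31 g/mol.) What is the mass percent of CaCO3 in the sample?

69.8 %

n(HCl) = 0.0388 × 0.604 = 0.0234 mol
Let x = n(CaCO3), y = n(MgCO3).
Titrant: 2x + 2y = 0.0234;  mass: 100.09x + 84.31y = 1.11
Solving, x = 7.74 × 10^-3 mol, y = 3.98 × 10^-3 mol
mass of CaCO3 = 7.74 × 10^-3 × 100.09 = 0.774 g
% CaCO3 = 0.774 / 1.11 × 100 = 69.8 %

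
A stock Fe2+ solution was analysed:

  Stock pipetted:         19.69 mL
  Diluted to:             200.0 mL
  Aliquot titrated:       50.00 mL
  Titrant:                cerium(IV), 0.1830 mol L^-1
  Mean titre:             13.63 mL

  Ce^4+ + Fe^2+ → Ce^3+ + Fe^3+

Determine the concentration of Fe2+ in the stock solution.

n(Ce4+) = 0.01363 × 0.1830 = 2.494 × 10^-3 mol
n(Fe2+) in the aliquot = 2.494 × 10^-3 mol (1:1 ratio)
[Fe2+]_dilute = 2.494 × 10^-3 / 0.05000 = 0.04989 mol/L
Dilution factor = 200.0 / 19.69 = 10.16
[Fe2+]_stock = 0.04989 × 10.16 = 0.5067 mol/L

0.5067 mol/L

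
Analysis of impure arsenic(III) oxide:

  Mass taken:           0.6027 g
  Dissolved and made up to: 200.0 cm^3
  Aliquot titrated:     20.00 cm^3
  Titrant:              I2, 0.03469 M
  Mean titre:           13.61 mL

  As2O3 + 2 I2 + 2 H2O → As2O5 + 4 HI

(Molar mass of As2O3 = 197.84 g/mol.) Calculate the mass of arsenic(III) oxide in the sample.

n(I2) per titration = 0.01361 × 0.03469 = 4.721 × 10^-4 mol
From the 1:2 ratio, n(As2O3) in each aliquot = 1/2 × 4.721 × 10^-4 = 2.361 × 10^-4 mol
n(As2O3) in the whole flask = 2.361 × 10^-4 × 200.0/20.00 = 2.361 × 10^-3 mol
mass of As2O3 = 2.361 × 10^-3 × 197.84 = 0.4670 g

0.4670 g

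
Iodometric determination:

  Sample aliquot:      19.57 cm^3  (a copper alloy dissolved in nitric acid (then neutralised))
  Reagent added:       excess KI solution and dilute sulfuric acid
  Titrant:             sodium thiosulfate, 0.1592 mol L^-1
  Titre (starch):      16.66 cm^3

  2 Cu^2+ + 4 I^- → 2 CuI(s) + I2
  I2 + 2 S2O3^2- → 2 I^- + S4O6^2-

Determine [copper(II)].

n(S2O3^2-) = 0.01666 × 0.1592 = 2.652 × 10^-3 mol
n(I2) = n(S2O3^2-)/2 = 1.326 × 10^-3 mol
From the 2:1 ratio, n(Cu2+) in the aliquot = 2/1 × 1.326 × 10^-3 = 2.652 × 10^-3 mol
[Cu2+] = 2.652 × 10^-3 / 0.01957 = 0.1355 mol/L

0.1355 mol/L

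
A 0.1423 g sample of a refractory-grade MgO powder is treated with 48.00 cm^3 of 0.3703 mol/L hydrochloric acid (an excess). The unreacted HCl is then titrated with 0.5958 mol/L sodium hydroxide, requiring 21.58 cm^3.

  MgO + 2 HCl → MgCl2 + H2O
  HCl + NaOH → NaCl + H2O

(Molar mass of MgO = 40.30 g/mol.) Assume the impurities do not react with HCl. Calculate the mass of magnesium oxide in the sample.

n(HCl) added = 0.04800 × 0.3703 = 0.01777 mol
n(NaOH) used in back-titration = 0.02158 × 0.5958 = 0.01286 mol
n(HCl) left over = 0.01286 mol (1:1 ratio)
n(HCl) consumed by analyte = 0.01777 − 0.01286 = 4.917 × 10^-3 mol
From the 1:2 ratio, n(MgO) = 1/2 × 4.917 × 10^-3 = 2.459 × 10^-3 mol
mass of MgO = 2.459 × 10^-3 × 40.30 = 0.09908 g

0.09908 g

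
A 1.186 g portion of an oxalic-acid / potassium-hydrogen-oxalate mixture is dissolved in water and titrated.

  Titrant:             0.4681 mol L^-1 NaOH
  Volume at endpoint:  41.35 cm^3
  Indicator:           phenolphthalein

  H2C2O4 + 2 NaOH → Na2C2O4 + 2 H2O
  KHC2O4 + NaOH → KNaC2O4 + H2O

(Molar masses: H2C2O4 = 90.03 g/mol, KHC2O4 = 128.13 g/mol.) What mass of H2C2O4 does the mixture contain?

0.7009 g

n(NaOH) = 0.04135 × 0.4681 = 0.01936 mol
Let x = n(H2C2O4), y = n(KHC2O4).
Titrant: 2x + 1y = 0.01936;  mass: 90.03x + 128.13y = 1.186
Solving, x = 7.785 × 10^-3 mol, y = 3.786 × 10^-3 mol
mass of H2C2O4 = 7.785 × 10^-3 × 90.03 = 0.7009 g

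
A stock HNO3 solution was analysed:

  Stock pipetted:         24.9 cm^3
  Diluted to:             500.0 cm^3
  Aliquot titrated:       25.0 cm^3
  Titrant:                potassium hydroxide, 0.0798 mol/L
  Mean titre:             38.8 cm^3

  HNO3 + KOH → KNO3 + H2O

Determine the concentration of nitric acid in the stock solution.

2.49 mol/L

n(KOH) = 0.0388 × 0.0798 = 3.10 × 10^-3 mol
n(HNO3) in the aliquot = 3.10 × 10^-3 mol (1:1 ratio)
[HNO3]_dilute = 3.10 × 10^-3 / 0.0250 = 0.124 mol/L
Dilution factor = 500.0 / 24.9 = 20.08
[HNO3]_stock = 0.124 × 20.08 = 2.49 mol/L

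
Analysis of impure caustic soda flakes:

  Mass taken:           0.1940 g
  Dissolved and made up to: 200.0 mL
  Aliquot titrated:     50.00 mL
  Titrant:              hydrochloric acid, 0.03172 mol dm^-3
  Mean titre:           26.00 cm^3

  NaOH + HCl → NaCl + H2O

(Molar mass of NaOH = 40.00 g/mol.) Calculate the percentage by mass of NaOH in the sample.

n(HCl) per titration = 0.02600 × 0.03172 = 8.247 × 10^-4 mol
n(NaOH) in each aliquot = 8.247 × 10^-4 mol (1:1 ratio)
n(NaOH) in the whole flask = 8.247 × 10^-4 × 200.0/50.00 = 3.299 × 10^-3 mol
mass of NaOH = 3.299 × 10^-3 × 40.00 = 0.1320 g
% NaOH = 0.1320 / 0.1940 × 100 = 68.02 %

68.02 %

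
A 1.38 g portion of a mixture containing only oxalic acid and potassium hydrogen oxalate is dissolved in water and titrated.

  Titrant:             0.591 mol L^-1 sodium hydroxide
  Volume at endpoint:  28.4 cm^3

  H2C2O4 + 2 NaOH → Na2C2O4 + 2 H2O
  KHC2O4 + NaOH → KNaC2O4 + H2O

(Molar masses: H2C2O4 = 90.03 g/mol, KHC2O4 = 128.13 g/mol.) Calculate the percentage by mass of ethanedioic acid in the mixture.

30.2 %

n(NaOH) = 0.0284 × 0.591 = 0.0168 mol
Let x = n(H2C2O4), y = n(KHC2O4).
Titrant: 2x + 1y = 0.0168;  mass: 90.03x + 128.13y = 1.38
Solving, x = 4.64 × 10^-3 mol, y = 7.51 × 10^-3 mol
mass of H2C2O4 = 4.64 × 10^-3 × 90.03 = 0.417 g
% H2C2O4 = 0.417 / 1.38 × 100 = 30.2 %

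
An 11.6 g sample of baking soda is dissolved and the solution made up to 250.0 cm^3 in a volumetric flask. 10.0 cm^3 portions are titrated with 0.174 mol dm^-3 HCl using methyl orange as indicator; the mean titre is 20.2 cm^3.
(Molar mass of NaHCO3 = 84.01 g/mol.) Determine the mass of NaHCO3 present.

NaHCO3 + HCl → NaCl + H2O + CO2
n(HCl) per titration = 0.0202 × 0.174 = 3.51 × 10^-3 mol
n(NaHCO3) in each aliquot = 3.51 × 10^-3 mol (1:1 ratio)
n(NaHCO3) in the whole flask = 3.51 × 10^-3 × 250.0/10.0 = 0.0879 mol
mass of NaHCO3 = 0.0879 × 84.01 = 7.38 g

7.38 g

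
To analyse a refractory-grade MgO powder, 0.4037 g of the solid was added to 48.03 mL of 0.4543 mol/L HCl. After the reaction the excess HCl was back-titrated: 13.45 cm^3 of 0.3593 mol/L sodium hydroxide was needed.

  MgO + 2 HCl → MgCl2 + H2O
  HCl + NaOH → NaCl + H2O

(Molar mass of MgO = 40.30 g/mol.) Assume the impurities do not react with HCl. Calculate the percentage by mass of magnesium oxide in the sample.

84.79 %

n(HCl) added = 0.04803 × 0.4543 = 0.02182 mol
n(NaOH) used in back-titration = 0.01345 × 0.3593 = 4.833 × 10^-3 mol
n(HCl) left over = 4.833 × 10^-3 mol (1:1 ratio)
n(HCl) consumed by analyte = 0.02182 − 4.833 × 10^-3 = 0.01699 mol
From the 1:2 ratio, n(MgO) = 1/2 × 0.01699 = 8.494 × 10^-3 mol
mass of MgO = 8.494 × 10^-3 × 40.30 = 0.3423 g
% MgO = 0.3423 / 0.4037 × 100 = 84.79 %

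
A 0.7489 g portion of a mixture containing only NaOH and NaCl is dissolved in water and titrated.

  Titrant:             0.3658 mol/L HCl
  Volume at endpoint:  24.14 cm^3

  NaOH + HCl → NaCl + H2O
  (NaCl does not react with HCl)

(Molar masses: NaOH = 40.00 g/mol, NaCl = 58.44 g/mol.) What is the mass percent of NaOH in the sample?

47.16 %

n(HCl) = 0.02414 × 0.3658 = 8.830 × 10^-3 mol
Let x = n(NaOH), y = n(NaCl).
Titrant: 1x = 8.830 × 10^-3;  mass: 40.00x + 58.44y = 0.7489
Solving, x = 8.830 × 10^-3 mol, y = 6.771 × 10^-3 mol
mass of NaOH = 8.830 × 10^-3 × 40.00 = 0.3532 g
% NaOH = 0.3532 / 0.7489 × 100 = 47.16 %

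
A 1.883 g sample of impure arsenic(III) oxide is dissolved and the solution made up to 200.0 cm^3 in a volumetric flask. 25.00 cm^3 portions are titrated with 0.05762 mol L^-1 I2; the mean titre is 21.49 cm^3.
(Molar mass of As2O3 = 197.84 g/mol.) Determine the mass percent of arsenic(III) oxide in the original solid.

52.04 %

As2O3 + 2 I2 + 2 H2O → As2O5 + 4 HI
n(I2) per titration = 0.02149 × 0.05762 = 1.238 × 10^-3 mol
From the 1:2 ratio, n(As2O3) in each aliquot = 1/2 × 1.238 × 10^-3 = 6.191 × 10^-4 mol
n(As2O3) in the whole flask = 6.191 × 10^-4 × 200.0/25.00 = 4.953 × 10^-3 mol
mass of As2O3 = 4.953 × 10^-3 × 197.84 = 0.9799 g
% As2O3 = 0.9799 / 1.883 × 100 = 52.04 %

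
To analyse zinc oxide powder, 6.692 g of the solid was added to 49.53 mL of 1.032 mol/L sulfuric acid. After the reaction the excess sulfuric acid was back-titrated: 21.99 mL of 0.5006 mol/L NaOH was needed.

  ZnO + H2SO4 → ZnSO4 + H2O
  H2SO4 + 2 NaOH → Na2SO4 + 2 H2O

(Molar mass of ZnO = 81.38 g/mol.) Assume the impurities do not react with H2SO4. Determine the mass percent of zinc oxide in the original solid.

55.47 %

n(H2SO4) added = 0.04953 × 1.032 = 0.05111 mol
n(NaOH) used in back-titration = 0.02199 × 0.5006 = 0.01101 mol
From the 1:2 ratio, n(H2SO4) left over = 1/2 × 0.01101 = 5.504 × 10^-3 mol
n(H2SO4) consumed by analyte = 0.05111 − 5.504 × 10^-3 = 0.04561 mol
n(ZnO) = 0.04561 mol (1:1 ratio)
mass of ZnO = 0.04561 × 81.38 = 3.712 g
% ZnO = 3.712 / 6.692 × 100 = 55.47 %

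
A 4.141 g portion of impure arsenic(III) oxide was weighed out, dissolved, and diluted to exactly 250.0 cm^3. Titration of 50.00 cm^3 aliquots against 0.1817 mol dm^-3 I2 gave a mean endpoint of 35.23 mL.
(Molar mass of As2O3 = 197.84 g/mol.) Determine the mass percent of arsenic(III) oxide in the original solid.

As2O3 + 2 I2 + 2 H2O → As2O5 + 4 HI
n(I2) per titration = 0.03523 × 0.1817 = 6.401 × 10^-3 mol
From the 1:2 ratio, n(As2O3) in each aliquot = 1/2 × 6.401 × 10^-3 = 3.201 × 10^-3 mol
n(As2O3) in the whole flask = 3.201 × 10^-3 × 250.0/50.00 = 0.01600 mol
mass of As2O3 = 0.01600 × 197.84 = 3.166 g
% As2O3 = 3.166 / 4.141 × 100 = 76.46 %

76.46 %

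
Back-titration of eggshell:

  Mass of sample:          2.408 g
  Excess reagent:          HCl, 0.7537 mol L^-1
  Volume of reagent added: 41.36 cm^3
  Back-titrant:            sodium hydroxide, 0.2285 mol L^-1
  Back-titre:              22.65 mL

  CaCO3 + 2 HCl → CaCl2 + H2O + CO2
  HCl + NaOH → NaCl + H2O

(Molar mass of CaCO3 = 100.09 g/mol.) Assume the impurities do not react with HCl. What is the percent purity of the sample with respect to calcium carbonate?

n(HCl) added = 0.04136 × 0.7537 = 0.03117 mol
n(NaOH) used in back-titration = 0.02265 × 0.2285 = 5.176 × 10^-3 mol
n(HCl) left over = 5.176 × 10^-3 mol (1:1 ratio)
n(HCl) consumed by analyte = 0.03117 − 5.176 × 10^-3 = 0.02600 mol
From the 1:2 ratio, n(CaCO3) = 1/2 × 0.02600 = 0.01300 mol
mass of CaCO3 = 0.01300 × 100.09 = 1.301 g
% CaCO3 = 1.301 / 2.408 × 100 = 54.03 %

54.03 %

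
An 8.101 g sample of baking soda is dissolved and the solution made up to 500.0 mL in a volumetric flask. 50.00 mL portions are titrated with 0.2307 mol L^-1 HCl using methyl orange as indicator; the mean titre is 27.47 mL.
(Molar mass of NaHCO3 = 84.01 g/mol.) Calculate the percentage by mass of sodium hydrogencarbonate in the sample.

65.72 %

NaHCO3 + HCl → NaCl + H2O + CO2
n(HCl) per titration = 0.02747 × 0.2307 = 6.337 × 10^-3 mol
n(NaHCO3) in each aliquot = 6.337 × 10^-3 mol (1:1 ratio)
n(NaHCO3) in the whole flask = 6.337 × 10^-3 × 500.0/50.00 = 0.06337 mol
mass of NaHCO3 = 0.06337 × 84.01 = 5.324 g
% NaHCO3 = 5.324 / 8.101 × 100 = 65.72 %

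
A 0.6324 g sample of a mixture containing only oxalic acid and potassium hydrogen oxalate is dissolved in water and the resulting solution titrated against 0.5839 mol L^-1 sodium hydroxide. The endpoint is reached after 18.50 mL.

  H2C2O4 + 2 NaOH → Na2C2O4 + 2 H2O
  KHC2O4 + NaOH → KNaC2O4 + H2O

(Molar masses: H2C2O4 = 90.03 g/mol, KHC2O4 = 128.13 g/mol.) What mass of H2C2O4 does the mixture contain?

n(NaOH) = 0.01850 × 0.5839 = 0.01080 mol
Let x = n(H2C2O4), y = n(KHC2O4).
Titrant: 2x + 1y = 0.01080;  mass: 90.03x + 128.13y = 0.6324
Solving, x = 4.522 × 10^-3 mol, y = 1.758 × 10^-3 mol
mass of H2C2O4 = 4.522 × 10^-3 × 90.03 = 0.4071 g

0.4071 g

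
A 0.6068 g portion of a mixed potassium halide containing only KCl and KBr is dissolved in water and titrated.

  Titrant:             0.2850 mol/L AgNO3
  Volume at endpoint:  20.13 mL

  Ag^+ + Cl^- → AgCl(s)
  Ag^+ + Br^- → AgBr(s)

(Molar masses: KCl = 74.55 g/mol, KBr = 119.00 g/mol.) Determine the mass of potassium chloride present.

n(AgNO3) = 0.02013 × 0.2850 = 5.737 × 10^-3 mol
Let x = n(KCl), y = n(KBr).
Titrant: 1x + 1y = 5.737 × 10^-3;  mass: 74.55x + 119.00y = 0.6068
Solving, x = 1.708 × 10^-3 mol, y = 4.029 × 10^-3 mol
mass of KCl = 1.708 × 10^-3 × 74.55 = 0.1273 g

0.1273 g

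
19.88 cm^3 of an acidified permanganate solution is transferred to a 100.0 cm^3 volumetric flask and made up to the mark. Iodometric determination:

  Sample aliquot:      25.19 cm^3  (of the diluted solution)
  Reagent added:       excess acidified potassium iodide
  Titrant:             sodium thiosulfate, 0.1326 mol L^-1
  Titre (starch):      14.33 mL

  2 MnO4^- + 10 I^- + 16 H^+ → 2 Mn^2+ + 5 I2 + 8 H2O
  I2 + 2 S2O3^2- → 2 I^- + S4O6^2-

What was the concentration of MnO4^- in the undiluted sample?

n(S2O3^2-) = 0.01433 × 0.1326 = 1.900 × 10^-3 mol
n(I2) = n(S2O3^2-)/2 = 9.501 × 10^-4 mol
From the 2:5 ratio, n(MnO4^-) in the aliquot = 2/5 × 9.501 × 10^-4 = 3.800 × 10^-4 mol
[MnO4^-]_dilute = 3.800 × 10^-4 / 0.02519 = 0.01509 mol/L
[MnO4^-]_original = 0.01509 × 100.0/19.88 = 0.07589 mol/L

0.07589 mol/L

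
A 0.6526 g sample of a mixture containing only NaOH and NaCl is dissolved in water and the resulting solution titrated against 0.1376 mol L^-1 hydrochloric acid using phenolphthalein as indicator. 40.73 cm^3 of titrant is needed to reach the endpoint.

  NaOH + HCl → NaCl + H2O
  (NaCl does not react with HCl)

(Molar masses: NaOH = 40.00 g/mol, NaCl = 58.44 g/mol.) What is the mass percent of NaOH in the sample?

n(HCl) = 0.04073 × 0.1376 = 5.604 × 10^-3 mol
Let x = n(NaOH), y = n(NaCl).
Titrant: 1x = 5.604 × 10^-3;  mass: 40.00x + 58.44y = 0.6526
Solving, x = 5.604 × 10^-3 mol, y = 7.331 × 10^-3 mol
mass of NaOH = 5.604 × 10^-3 × 40.00 = 0.2242 g
% NaOH = 0.2242 / 0.6526 × 100 = 34.35 %

34.35 %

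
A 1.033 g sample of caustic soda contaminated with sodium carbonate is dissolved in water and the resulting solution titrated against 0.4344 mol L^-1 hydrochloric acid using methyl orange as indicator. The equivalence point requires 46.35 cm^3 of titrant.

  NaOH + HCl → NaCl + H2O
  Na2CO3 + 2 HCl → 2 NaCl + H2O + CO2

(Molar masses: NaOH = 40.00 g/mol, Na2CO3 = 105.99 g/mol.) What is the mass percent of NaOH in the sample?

10.14 %

n(HCl) = 0.04635 × 0.4344 = 0.02013 mol
Let x = n(NaOH), y = n(Na2CO3).
Titrant: 1x + 2y = 0.02013;  mass: 40.00x + 105.99y = 1.033
Solving, x = 2.618 × 10^-3 mol, y = 8.758 × 10^-3 mol
mass of NaOH = 2.618 × 10^-3 × 40.00 = 0.1047 g
% NaOH = 0.1047 / 1.033 × 100 = 10.14 %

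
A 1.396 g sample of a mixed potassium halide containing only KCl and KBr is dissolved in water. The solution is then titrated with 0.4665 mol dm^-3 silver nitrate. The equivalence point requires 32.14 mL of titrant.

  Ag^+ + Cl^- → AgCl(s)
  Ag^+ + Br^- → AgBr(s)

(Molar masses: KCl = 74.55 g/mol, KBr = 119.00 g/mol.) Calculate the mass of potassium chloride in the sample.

n(AgNO3) = 0.03214 × 0.4665 = 0.01499 mol
Let x = n(KCl), y = n(KBr).
Titrant: 1x + 1y = 0.01499;  mass: 74.55x + 119.00y = 1.396
Solving, x = 8.733 × 10^-3 mol, y = 6.260 × 10^-3 mol
mass of KCl = 8.733 × 10^-3 × 74.55 = 0.6511 g

0.6511 g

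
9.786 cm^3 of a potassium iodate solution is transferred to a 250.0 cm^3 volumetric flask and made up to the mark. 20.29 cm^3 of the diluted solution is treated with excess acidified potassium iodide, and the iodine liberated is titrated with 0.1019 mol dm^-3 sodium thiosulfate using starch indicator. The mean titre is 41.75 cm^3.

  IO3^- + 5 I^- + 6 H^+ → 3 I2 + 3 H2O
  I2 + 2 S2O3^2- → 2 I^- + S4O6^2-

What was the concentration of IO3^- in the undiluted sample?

n(S2O3^2-) = 0.04175 × 0.1019 = 4.254 × 10^-3 mol
n(I2) = n(S2O3^2-)/2 = 2.127 × 10^-3 mol
From the 1:3 ratio, n(IO3^-) in the aliquot = 1/3 × 2.127 × 10^-3 = 7.091 × 10^-4 mol
[IO3^-]_dilute = 7.091 × 10^-4 / 0.02029 = 0.03495 mol/L
[IO3^-]_original = 0.03495 × 250.0/9.786 = 0.8928 mol/L

0.8928 mol/L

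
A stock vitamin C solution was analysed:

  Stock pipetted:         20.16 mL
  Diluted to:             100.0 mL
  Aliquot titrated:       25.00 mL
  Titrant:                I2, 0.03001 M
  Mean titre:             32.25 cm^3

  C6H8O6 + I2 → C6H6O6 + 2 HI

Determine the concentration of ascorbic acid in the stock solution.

n(I2) = 0.03225 × 0.03001 = 9.678 × 10^-4 mol
n(C6H8O6) in the aliquot = 9.678 × 10^-4 mol (1:1 ratio)
[C6H8O6]_dilute = 9.678 × 10^-4 / 0.02500 = 0.03871 mol/L
Dilution factor = 100.0 / 20.16 = 4.960
[C6H8O6]_stock = 0.03871 × 4.960 = 0.1920 mol/L

0.1920 M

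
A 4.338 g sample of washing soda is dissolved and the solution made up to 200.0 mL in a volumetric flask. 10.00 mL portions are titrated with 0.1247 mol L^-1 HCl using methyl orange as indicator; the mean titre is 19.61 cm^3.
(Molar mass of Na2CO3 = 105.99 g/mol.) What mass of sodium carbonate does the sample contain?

2.592 g

Na2CO3 + 2 HCl → 2 NaCl + H2O + CO2
n(HCl) per titration = 0.01961 × 0.1247 = 2.445 × 10^-3 mol
From the 1:2 ratio, n(Na2CO3) in each aliquot = 1/2 × 2.445 × 10^-3 = 1.223 × 10^-3 mol
n(Na2CO3) in the whole flask = 1.223 × 10^-3 × 200.0/10.00 = 0.02445 mol
mass of Na2CO3 = 0.02445 × 105.99 = 2.592 g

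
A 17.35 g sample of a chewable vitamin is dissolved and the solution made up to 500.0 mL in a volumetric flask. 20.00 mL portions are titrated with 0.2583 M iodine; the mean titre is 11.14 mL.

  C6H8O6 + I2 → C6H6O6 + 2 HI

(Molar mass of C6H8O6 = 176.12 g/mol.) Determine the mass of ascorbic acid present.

n(I2) per titration = 0.01114 × 0.2583 = 2.877 × 10^-3 mol
n(C6H8O6) in each aliquot = 2.877 × 10^-3 mol (1:1 ratio)
n(C6H8O6) in the whole flask = 2.877 × 10^-3 × 500.0/20.00 = 0.07194 mol
mass of C6H8O6 = 0.07194 × 176.12 = 12.67 g

12.67 g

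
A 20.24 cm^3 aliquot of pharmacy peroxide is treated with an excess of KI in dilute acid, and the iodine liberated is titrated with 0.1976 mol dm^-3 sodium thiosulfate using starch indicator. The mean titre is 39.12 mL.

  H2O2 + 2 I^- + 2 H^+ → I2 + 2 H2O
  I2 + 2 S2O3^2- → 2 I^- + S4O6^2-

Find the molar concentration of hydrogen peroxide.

n(S2O3^2-) = 0.03912 × 0.1976 = 7.730 × 10^-3 mol
n(I2) = n(S2O3^2-)/2 = 3.865 × 10^-3 mol
n(H2O2) in the aliquot = 3.865 × 10^-3 mol (1:1 ratio)
[H2O2] = 3.865 × 10^-3 / 0.02024 = 0.1910 mol/L

0.1910 mol/L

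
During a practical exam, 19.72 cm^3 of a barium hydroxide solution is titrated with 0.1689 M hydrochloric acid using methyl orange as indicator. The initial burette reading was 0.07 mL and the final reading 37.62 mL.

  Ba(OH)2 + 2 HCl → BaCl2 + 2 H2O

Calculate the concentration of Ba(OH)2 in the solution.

0.1608 M

n(HCl) = 0.03755 L × 0.1689 mol/L = 6.342 × 10^-3 mol
From the 1:2 mole ratio, n(Ba(OH)2) = 1/2 × 6.342 × 10^-3 = 3.171 × 10^-3 mol
[Ba(OH)2] = 3.171 × 10^-3 mol / 0.01972 L = 0.1608 mol/L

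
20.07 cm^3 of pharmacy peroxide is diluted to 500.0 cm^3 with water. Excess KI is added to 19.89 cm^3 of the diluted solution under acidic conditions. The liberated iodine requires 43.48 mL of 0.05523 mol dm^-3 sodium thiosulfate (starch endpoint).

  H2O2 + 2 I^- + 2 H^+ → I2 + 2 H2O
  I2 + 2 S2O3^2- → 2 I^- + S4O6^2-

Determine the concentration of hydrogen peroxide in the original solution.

n(S2O3^2-) = 0.04348 × 0.05523 = 2.401 × 10^-3 mol
n(I2) = n(S2O3^2-)/2 = 1.201 × 10^-3 mol
n(H2O2) in the aliquot = 1.201 × 10^-3 mol (1:1 ratio)
[H2O2]_dilute = 1.201 × 10^-3 / 0.01989 = 0.06037 mol/L
[H2O2]_original = 0.06037 × 500.0/20.07 = 1.504 mol/L

1.504 mol/L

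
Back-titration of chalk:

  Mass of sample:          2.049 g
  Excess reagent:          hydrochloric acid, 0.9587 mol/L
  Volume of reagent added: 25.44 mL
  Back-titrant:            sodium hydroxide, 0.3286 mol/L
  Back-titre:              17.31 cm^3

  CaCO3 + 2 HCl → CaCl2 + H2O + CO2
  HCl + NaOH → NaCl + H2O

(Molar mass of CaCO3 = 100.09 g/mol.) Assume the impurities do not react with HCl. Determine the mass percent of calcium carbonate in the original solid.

n(HCl) added = 0.02544 × 0.9587 = 0.02439 mol
n(NaOH) used in back-titration = 0.01731 × 0.3286 = 5.688 × 10^-3 mol
n(HCl) left over = 5.688 × 10^-3 mol (1:1 ratio)
n(HCl) consumed by analyte = 0.02439 − 5.688 × 10^-3 = 0.01870 mol
From the 1:2 ratio, n(CaCO3) = 1/2 × 0.01870 = 9.351 × 10^-3 mol
mass of CaCO3 = 9.351 × 10^-3 × 100.09 = 0.9359 g
% CaCO3 = 0.9359 / 2.049 × 100 = 45.68 %

45.68 %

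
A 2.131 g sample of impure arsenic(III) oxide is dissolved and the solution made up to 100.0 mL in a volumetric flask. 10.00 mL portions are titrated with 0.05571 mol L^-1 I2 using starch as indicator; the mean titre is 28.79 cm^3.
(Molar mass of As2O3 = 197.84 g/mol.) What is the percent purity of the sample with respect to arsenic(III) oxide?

74.45 %

As2O3 + 2 I2 + 2 H2O → As2O5 + 4 HI
n(I2) per titration = 0.02879 × 0.05571 = 1.604 × 10^-3 mol
From the 1:2 ratio, n(As2O3) in each aliquot = 1/2 × 1.604 × 10^-3 = 8.019 × 10^-4 mol
n(As2O3) in the whole flask = 8.019 × 10^-4 × 100.0/10.00 = 8.019 × 10^-3 mol
mass of As2O3 = 8.019 × 10^-3 × 197.84 = 1.587 g
% As2O3 = 1.587 / 2.131 × 100 = 74.45 %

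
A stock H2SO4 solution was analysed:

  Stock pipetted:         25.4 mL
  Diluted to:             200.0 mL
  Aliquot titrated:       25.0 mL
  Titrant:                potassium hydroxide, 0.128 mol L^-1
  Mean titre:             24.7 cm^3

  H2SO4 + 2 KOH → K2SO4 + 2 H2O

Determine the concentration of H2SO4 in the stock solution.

0.498 mol/L

n(KOH) = 0.0247 × 0.128 = 3.16 × 10^-3 mol
From the 1:2 ratio, n(H2SO4) in the aliquot = 1/2 × 3.16 × 10^-3 = 1.58 × 10^-3 mol
[H2SO4]_dilute = 1.58 × 10^-3 / 0.0250 = 0.0632 mol/L
Dilution factor = 200.0 / 25.4 = 7.874
[H2SO4]_stock = 0.0632 × 7.874 = 0.498 mol/L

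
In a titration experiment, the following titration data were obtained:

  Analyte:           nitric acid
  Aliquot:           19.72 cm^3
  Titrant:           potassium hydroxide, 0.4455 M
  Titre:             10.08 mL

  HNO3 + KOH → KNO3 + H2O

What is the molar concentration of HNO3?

0.2277 M

n(KOH) = 0.01008 L × 0.4455 mol/L = 4.491 × 10^-3 mol
n(HNO3) = 4.491 × 10^-3 mol (1:1 mole ratio)
[HNO3] = 4.491 × 10^-3 mol / 0.01972 L = 0.2277 mol/L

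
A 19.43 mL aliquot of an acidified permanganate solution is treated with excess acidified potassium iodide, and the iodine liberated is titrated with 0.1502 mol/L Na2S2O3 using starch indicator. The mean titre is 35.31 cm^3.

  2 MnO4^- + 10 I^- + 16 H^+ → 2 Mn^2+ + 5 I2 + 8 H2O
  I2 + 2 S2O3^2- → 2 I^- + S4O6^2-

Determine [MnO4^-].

0.05459 mol/L

n(S2O3^2-) = 0.03531 × 0.1502 = 5.304 × 10^-3 mol
n(I2) = n(S2O3^2-)/2 = 2.652 × 10^-3 mol
From the 2:5 ratio, n(MnO4^-) in the aliquot = 2/5 × 2.652 × 10^-3 = 1.061 × 10^-3 mol
[MnO4^-] = 1.061 × 10^-3 / 0.01943 = 0.05459 mol/L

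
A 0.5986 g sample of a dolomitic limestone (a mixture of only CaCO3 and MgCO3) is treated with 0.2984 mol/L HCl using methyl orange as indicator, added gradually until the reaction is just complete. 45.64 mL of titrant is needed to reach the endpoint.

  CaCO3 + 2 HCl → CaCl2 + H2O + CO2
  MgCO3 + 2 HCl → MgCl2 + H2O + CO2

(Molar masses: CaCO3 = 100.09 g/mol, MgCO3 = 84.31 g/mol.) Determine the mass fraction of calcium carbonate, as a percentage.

n(HCl) = 0.04564 × 0.2984 = 0.01362 mol
Let x = n(CaCO3), y = n(MgCO3).
Titrant: 2x + 2y = 0.01362;  mass: 100.09x + 84.31y = 0.5986
Solving, x = 1.552 × 10^-3 mol, y = 5.257 × 10^-3 mol
mass of CaCO3 = 1.552 × 10^-3 × 100.09 = 0.1553 g
% CaCO3 = 0.1553 / 0.5986 × 100 = 25.95 %

25.95 %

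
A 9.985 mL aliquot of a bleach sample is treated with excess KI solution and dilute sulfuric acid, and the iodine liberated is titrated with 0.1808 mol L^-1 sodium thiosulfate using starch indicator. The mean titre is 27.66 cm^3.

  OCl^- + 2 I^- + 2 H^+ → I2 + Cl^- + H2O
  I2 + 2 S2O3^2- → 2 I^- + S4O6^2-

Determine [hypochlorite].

n(S2O3^2-) = 0.02766 × 0.1808 = 5.001 × 10^-3 mol
n(I2) = n(S2O3^2-)/2 = 2.500 × 10^-3 mol
n(OCl^-) in the aliquot = 2.500 × 10^-3 mol (1:1 ratio)
[OCl^-] = 2.500 × 10^-3 / 0.009985 = 0.2504 mol/L

0.2504 mol/L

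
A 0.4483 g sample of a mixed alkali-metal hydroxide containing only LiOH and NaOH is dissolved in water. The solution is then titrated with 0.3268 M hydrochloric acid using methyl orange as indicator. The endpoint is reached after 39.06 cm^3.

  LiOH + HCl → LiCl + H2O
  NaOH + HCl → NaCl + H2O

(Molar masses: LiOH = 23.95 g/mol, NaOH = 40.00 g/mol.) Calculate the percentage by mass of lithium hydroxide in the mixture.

20.73 %

n(HCl) = 0.03906 × 0.3268 = 0.01276 mol
Let x = n(LiOH), y = n(NaOH).
Titrant: 1x + 1y = 0.01276;  mass: 23.95x + 40.00y = 0.4483
Solving, x = 3.881 × 10^-3 mol, y = 8.884 × 10^-3 mol
mass of LiOH = 3.881 × 10^-3 × 23.95 = 0.09295 g
% LiOH = 0.09295 / 0.4483 × 100 = 20.73 %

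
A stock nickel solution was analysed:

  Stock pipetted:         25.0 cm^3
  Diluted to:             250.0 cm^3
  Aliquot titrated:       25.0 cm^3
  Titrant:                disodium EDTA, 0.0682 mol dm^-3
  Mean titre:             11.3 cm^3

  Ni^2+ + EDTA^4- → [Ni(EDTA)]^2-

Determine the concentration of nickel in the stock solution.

0.308 mol/L

n(EDTA) = 0.0113 × 0.0682 = 7.71 × 10^-4 mol
n(Ni2+) in the aliquot = 7.71 × 10^-4 mol (1:1 ratio)
[Ni2+]_dilute = 7.71 × 10^-4 / 0.0250 = 0.0308 mol/L
Dilution factor = 250.0 / 25.0 = 10.00
[Ni2+]_stock = 0.0308 × 10.00 = 0.308 mol/L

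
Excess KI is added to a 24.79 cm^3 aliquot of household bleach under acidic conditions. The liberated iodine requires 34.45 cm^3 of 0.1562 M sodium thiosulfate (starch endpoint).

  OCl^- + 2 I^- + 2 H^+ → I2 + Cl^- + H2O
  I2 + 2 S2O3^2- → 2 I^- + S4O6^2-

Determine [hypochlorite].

0.1085 M

n(S2O3^2-) = 0.03445 × 0.1562 = 5.381 × 10^-3 mol
n(I2) = n(S2O3^2-)/2 = 2.691 × 10^-3 mol
n(OCl^-) in the aliquot = 2.691 × 10^-3 mol (1:1 ratio)
[OCl^-] = 2.691 × 10^-3 / 0.02479 = 0.1085 mol/L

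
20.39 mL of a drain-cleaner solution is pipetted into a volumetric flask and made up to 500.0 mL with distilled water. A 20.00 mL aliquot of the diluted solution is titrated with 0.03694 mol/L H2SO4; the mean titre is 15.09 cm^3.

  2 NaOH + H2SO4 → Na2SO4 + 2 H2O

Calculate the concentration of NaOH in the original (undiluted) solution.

n(H2SO4) = 0.01509 × 0.03694 = 5.574 × 10^-4 mol
From the 2:1 ratio, n(NaOH) in the aliquot = 2/1 × 5.574 × 10^-4 = 1.115 × 10^-3 mol
[NaOH]_dilute = 1.115 × 10^-3 / 0.02000 = 0.05574 mol/L
Dilution factor = 500.0 / 20.39 = 24.52
[NaOH]_stock = 0.05574 × 24.52 = 1.367 mol/L

1.367 mol/L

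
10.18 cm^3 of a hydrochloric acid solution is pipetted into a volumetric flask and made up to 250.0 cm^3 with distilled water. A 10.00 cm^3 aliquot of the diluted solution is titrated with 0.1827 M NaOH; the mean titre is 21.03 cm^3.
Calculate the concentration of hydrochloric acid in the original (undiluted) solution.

HCl + NaOH → NaCl + H2O
n(NaOH) = 0.02103 × 0.1827 = 3.842 × 10^-3 mol
n(HCl) in the aliquot = 3.842 × 10^-3 mol (1:1 ratio)
[HCl]_dilute = 3.842 × 10^-3 / 0.01000 = 0.3842 mol/L
Dilution factor = 250.0 / 10.18 = 24.56
[HCl]_stock = 0.3842 × 24.56 = 9.436 mol/L

9.436 M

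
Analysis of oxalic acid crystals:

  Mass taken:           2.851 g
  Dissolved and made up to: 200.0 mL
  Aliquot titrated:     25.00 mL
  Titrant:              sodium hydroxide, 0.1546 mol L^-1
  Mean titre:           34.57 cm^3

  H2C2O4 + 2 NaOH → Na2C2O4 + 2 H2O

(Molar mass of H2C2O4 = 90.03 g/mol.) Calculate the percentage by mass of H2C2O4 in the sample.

n(NaOH) per titration = 0.03457 × 0.1546 = 5.345 × 10^-3 mol
From the 1:2 ratio, n(H2C2O4) in each aliquot = 1/2 × 5.345 × 10^-3 = 2.672 × 10^-3 mol
n(H2C2O4) in the whole flask = 2.672 × 10^-3 × 200.0/25.00 = 0.02138 mol
mass of H2C2O4 = 0.02138 × 90.03 = 1.925 g
% H2C2O4 = 1.925 / 2.851 × 100 = 67.51 %

67.51 %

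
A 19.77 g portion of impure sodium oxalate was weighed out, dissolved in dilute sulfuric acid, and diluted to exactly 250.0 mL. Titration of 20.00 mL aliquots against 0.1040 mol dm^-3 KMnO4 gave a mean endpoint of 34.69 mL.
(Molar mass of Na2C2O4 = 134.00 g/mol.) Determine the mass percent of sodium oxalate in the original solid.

2 MnO4^- + 5 C2O4^2- + 16 H^+ → 2 Mn^2+ + 10 CO2 + 8 H2O
n(KMnO4) per titration = 0.03469 × 0.1040 = 3.608 × 10^-3 mol
From the 5:2 ratio, n(Na2C2O4) in each aliquot = 5/2 × 3.608 × 10^-3 = 9.019 × 10^-3 mol
n(Na2C2O4) in the whole flask = 9.019 × 10^-3 × 250.0/20.00 = 0.1127 mol
mass of Na2C2O4 = 0.1127 × 134.00 = 15.11 g
% Na2C2O4 = 15.11 / 19.77 × 100 = 76.42 %

76.42 %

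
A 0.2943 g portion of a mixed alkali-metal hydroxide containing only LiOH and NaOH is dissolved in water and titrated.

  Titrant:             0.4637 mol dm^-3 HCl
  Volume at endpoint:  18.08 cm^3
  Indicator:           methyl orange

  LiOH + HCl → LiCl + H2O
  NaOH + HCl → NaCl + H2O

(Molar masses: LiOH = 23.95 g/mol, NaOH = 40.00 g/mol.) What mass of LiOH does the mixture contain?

n(HCl) = 0.01808 × 0.4637 = 8.384 × 10^-3 mol
Let x = n(LiOH), y = n(NaOH).
Titrant: 1x + 1y = 8.384 × 10^-3;  mass: 23.95x + 40.00y = 0.2943
Solving, x = 2.557 × 10^-3 mol, y = 5.826 × 10^-3 mol
mass of LiOH = 2.557 × 10^-3 × 23.95 = 0.06125 g

0.06125 g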